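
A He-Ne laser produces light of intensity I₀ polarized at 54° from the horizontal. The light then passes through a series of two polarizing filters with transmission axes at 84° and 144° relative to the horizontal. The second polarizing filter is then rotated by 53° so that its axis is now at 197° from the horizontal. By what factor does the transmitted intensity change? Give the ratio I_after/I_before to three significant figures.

I_new/I_old ≈ 0.611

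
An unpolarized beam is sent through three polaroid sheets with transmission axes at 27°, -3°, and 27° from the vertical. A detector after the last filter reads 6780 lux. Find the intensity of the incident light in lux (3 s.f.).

Unpolarized light through the first polarizer → I₁ = ½ I₀, now polarized at 27°.
I₂ = I₁ cos²(-3° − 27°) = 0.5 I₀ · cos²(30°) = 0.375 I₀.
I₃ = I₂ cos²(27° + 3°) = 0.375 I₀ · cos²(30°) = 0.2813 I₀.
So 6780 lux = 0.2813 I₀, giving I₀ = 6780/0.2813 = 2.411e+04 lux.

I₀ ≈ 2.41e4 lux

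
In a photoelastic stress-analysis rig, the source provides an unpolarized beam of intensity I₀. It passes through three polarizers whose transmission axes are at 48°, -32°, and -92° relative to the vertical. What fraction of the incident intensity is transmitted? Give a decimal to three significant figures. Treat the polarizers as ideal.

≈ 0.00377 I₀

Unpolarized light through the first polarizer → I₁ = ½ I₀, now polarized at 48°.
I₂ = I₁ cos²(-32° − 48°) = 0.5 I₀ · cos²(80°) = 0.01508 I₀.
I₃ = I₂ cos²(-92° + 32°) = 0.01508 I₀ · cos²(60°) = 0.003769 I₀.
Transmitted fraction = 0.003769.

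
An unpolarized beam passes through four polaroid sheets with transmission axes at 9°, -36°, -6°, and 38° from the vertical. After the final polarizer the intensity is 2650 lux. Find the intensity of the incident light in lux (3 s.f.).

I₀ ≈ 2.73e4 lux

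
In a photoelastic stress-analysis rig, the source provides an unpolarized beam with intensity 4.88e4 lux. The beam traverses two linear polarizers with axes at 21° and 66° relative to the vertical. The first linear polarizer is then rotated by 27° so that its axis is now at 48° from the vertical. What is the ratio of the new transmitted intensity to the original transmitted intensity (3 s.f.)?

I_new/I_old ≈ 1.81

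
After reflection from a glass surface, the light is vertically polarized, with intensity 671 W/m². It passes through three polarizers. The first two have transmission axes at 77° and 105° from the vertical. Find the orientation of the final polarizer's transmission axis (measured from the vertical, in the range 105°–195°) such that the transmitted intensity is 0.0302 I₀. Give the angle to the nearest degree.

θ ≈ 134°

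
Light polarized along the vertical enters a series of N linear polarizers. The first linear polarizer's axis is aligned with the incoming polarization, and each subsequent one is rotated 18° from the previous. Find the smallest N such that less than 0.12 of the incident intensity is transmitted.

N = 23

First polarizer is aligned with the polarization: full transmission.
Each further stage multiplies by cos²(18°) = 0.9045.
After N polarizers: T = 0.9045^(N−1). Require T < 0.12 ⇒ N−1 > ln(0.12)/ln(0.9045) = 21.13, so N−1 ≥ 22 and N = 23.
Check: N=23 gives T = 0.1099 < 0.12; N=22 gives T = 0.1215.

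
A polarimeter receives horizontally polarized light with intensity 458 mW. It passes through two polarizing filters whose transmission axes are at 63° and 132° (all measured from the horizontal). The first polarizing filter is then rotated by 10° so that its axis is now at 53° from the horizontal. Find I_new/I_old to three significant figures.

Before rotation:
By Malus's law, I₁ = I₀ cos²(63° − 0°) = I₀ cos²(63°) = 0.2061 I₀.
I₂ = I₁ cos²(132° − 63°) = 0.2061 I₀ · cos²(69°) = 0.02647 I₀.
After rotation:
I₁ = I₀ cos²(53° − 0°) = I₀ cos²(53°) = 0.3622 I₀.
I₂ = I₁ cos²(132° − 53°) = 0.3622 I₀ · cos²(79°) = 0.01319 I₀.
Ratio = 0.01319 / 0.02647 = 0.4982.

I_new/I_old ≈ 0.498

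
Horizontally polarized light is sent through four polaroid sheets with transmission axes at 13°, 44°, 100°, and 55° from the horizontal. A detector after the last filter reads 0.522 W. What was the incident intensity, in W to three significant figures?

I₁ = I₀ cos²(13° − 0°) = I₀ cos²(13°) = 0.9494 I₀.
I₂ = I₁ cos²(44° − 13°) = 0.9494 I₀ · cos²(31°) = 0.6976 I₀.
I₃ = I₂ cos²(100° − 44°) = 0.6976 I₀ · cos²(56°) = 0.2181 I₀.
I₄ = I₃ cos²(55° − 100°) = 0.2181 I₀ · cos²(45°) = 0.1091 I₀.
So 0.522 W = 0.1091 I₀, giving I₀ = 0.522/0.1091 = 4.786 W.

I₀ ≈ 4.79 W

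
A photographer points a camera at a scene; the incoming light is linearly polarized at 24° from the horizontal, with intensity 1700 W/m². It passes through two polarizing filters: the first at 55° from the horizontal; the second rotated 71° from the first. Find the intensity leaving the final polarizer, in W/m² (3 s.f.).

I₁ = 1700 W/m² · cos²(31°) = 1249 W/m².
I₂ = I₁ · cos²(71°) = 1249 · 0.106 = 132.4 W/m².

I ≈ 132 W/m²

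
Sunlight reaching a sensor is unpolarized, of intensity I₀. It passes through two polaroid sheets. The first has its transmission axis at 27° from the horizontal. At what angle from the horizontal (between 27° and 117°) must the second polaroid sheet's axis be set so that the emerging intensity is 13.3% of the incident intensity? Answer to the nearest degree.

Unpolarized light through the first polarizer → I₁ = ½ I₀, now polarized at 27°.
Need I₂/I₀ = 0.133, so cos²(θ − 27°) = 0.133 / 0.5 = 0.266.
θ − 27° = arccos(√0.266) = 59.0°, giving θ ≈ 27 + 59.0 = 86.0°.

θ ≈ 86°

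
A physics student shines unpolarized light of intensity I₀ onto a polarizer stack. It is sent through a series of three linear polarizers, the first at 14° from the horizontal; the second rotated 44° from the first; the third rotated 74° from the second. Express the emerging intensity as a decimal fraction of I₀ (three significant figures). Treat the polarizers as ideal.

≈ 0.0197 I₀

Unpolarized light through the first polarizer → I₁ = ½ I₀, now polarized at 14°.
I₂ = I₁ cos²(44°) = 0.5 · 0.5174 I₀ = 0.2587 I₀.
I₃ = I₂ cos²(74°) = 0.2587 · 0.07598 I₀ = 0.01966 I₀.
Transmitted fraction = 0.01966.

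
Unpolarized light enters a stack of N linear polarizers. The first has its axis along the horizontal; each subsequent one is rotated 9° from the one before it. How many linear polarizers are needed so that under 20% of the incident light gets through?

N = 38

First polarizer halves the unpolarized light: factor 1/2.
Each further stage multiplies by cos²(9°) = 0.9755.
After N polarizers: T = 0.5·0.9755^(N−1). Require T < 0.20 ⇒ N−1 > ln(0.20/0.5)/ln(0.9755) = 36.98, so N−1 ≥ 37 and N = 38.
Check: N=38 gives T = 0.1999 < 0.20; N=37 gives T = 0.2049.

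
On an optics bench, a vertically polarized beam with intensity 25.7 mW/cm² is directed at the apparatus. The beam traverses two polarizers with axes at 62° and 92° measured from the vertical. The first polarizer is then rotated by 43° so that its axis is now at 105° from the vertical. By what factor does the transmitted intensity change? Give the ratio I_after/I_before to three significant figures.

I_new/I_old ≈ 0.385

Before rotation:
I₁ = I₀ cos²(62° − 0°) = I₀ cos²(62°) = 0.2204 I₀.
I₂ = I₁ cos²(92° − 62°) = 0.2204 I₀ · cos²(30°) = 0.1653 I₀.
After rotation:
I₁ = I₀ cos²(105° − 0°) = I₀ cos²(75°) = 0.06699 I₀.
I₂ = I₁ cos²(92° − 105°) = 0.06699 I₀ · cos²(13°) = 0.0636 I₀.
Ratio = 0.0636 / 0.1653 = 0.3847.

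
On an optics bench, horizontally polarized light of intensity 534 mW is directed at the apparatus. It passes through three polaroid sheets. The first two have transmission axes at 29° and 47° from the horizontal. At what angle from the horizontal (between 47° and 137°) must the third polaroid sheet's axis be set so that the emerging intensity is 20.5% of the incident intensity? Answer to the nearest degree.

By Malus's law, I₁ = I₀ cos²(29° − 0°) = I₀ cos²(29°) = 0.765 I₀.
I₂ = I₁ cos²(47° − 29°) = 0.765 I₀ · cos²(18°) = 0.6919 I₀.
Need I₃/I₀ = 0.205, so cos²(θ − 47°) = 0.205 / 0.6919 = 0.2963.
θ − 47° = arccos(√0.2963) = 57.0°, giving θ ≈ 47 + 57.0 = 104.0°.

θ ≈ 104°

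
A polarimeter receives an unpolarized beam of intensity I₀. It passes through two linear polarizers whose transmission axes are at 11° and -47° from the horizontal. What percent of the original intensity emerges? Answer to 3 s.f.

Unpolarized light through the first polarizer → I₁ = ½ I₀, now polarized at 11°.
I₂ = I₁ cos²(-47° − 11°) = 0.5 I₀ · cos²(58°) = 0.1404 I₀.
That is 14.04% of the incident intensity.

≈ 14.0%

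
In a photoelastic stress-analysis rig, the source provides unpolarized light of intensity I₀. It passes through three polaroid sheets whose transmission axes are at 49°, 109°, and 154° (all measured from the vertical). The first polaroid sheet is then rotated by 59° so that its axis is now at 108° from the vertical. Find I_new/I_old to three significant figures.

Before rotation:
Unpolarized light through the first polarizer → I₁ = ½ I₀, now polarized at 49°.
I₂ = I₁ cos²(109° − 49°) = 0.5 I₀ · cos²(60°) = 0.125 I₀.
I₃ = I₂ cos²(154° − 109°) = 0.125 I₀ · cos²(45°) = 0.0625 I₀.
After rotation:
Unpolarized light through the first polarizer → I₁ = ½ I₀, now polarized at 108°.
I₂ = I₁ cos²(109° − 108°) = 0.5 I₀ · cos²(1°) = 0.4998 I₀.
I₃ = I₂ cos²(154° − 109°) = 0.4998 I₀ · cos²(45°) = 0.2499 I₀.
Ratio = 0.2499 / 0.0625 = 3.999.

I_new/I_old ≈ 4.00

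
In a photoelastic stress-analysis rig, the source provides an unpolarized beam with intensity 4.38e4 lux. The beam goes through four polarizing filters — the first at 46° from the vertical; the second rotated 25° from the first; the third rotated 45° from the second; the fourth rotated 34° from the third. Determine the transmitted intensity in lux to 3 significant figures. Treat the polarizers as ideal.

Unpolarized light through the first polarizer → I₁ = 4.38e4 lux/2 = 2.19e+04 lux, polarized at 46°.
I₂ = I₁ · cos²(25°) = 2.19e+04 · 0.8214 = 1.799e+04 lux.
I₃ = I₂ · cos²(45°) = 1.799e+04 · 0.5 = 8994 lux.
I₄ = I₃ · cos²(34°) = 8994 · 0.6873 = 6182 lux.

I ≈ 6180 lux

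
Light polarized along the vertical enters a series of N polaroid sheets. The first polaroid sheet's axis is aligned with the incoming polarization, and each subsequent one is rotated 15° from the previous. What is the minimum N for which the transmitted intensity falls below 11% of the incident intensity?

First polarizer is aligned with the polarization: full transmission.
Each further stage multiplies by cos²(15°) = 0.933.
After N polarizers: T = 0.933^(N−1). Require T < 0.11 ⇒ N−1 > ln(0.11)/ln(0.933) = 31.83, so N−1 ≥ 32 and N = 33.
Check: N=33 gives T = 0.1087 < 0.11; N=32 gives T = 0.1166.

N = 33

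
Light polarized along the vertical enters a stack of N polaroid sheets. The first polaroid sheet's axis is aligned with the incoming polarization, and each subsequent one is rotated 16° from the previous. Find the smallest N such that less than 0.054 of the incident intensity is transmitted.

First polarizer is aligned with the polarization: full transmission.
Each further stage multiplies by cos²(16°) = 0.924.
After N polarizers: T = 0.924^(N−1). Require T < 0.054 ⇒ N−1 > ln(0.054)/ln(0.924) = 36.94, so N−1 ≥ 37 and N = 38.
Check: N=38 gives T = 0.05374 < 0.054; N=37 gives T = 0.05816.

N = 38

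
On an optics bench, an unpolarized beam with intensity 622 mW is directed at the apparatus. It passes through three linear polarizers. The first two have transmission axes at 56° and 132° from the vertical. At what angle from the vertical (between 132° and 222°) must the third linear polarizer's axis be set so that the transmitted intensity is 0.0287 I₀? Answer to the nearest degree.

θ ≈ 140°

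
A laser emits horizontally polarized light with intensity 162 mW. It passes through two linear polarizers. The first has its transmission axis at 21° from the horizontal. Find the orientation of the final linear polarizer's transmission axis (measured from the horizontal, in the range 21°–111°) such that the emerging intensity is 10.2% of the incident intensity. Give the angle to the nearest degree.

θ ≈ 91°

I₁ = I₀ cos²(21° − 0°) = I₀ cos²(21°) = 0.8716 I₀.
Need I₂/I₀ = 0.102, so cos²(θ − 21°) = 0.102 / 0.8716 = 0.117.
θ − 21° = arccos(√0.117) = 70.0°, giving θ ≈ 21 + 70.0 = 91.0°.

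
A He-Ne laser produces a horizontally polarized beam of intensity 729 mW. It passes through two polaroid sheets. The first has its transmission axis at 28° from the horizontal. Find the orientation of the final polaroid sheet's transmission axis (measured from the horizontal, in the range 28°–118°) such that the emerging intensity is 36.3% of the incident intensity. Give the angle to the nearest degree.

θ ≈ 75°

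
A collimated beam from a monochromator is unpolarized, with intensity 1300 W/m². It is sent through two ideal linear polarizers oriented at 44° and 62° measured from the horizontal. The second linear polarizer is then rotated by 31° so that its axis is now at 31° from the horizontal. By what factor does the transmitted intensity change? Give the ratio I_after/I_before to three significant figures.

Before rotation:
Unpolarized light through the first polarizer → I₁ = ½ I₀, now polarized at 44°.
I₂ = I₁ cos²(62° − 44°) = 0.5 I₀ · cos²(18°) = 0.4523 I₀.
After rotation:
Unpolarized light through the first polarizer → I₁ = ½ I₀, now polarized at 44°.
I₂ = I₁ cos²(31° − 44°) = 0.5 I₀ · cos²(13°) = 0.4747 I₀.
Ratio = 0.4747 / 0.4523 = 1.05.

I_new/I_old ≈ 1.05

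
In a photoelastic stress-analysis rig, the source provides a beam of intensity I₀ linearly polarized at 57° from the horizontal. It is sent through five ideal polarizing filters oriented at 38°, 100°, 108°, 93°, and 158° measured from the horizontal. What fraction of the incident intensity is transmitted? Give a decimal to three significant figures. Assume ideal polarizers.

≈ 0.0322 I₀

I₁ = I₀ cos²(38° − 57°) = I₀ cos²(19°) = 0.894 I₀.
I₂ = I₁ cos²(100° − 38°) = 0.894 I₀ · cos²(62°) = 0.197 I₀.
I₃ = I₂ cos²(108° − 100°) = 0.197 I₀ · cos²(8°) = 0.1932 I₀.
I₄ = I₃ cos²(93° − 108°) = 0.1932 I₀ · cos²(15°) = 0.1803 I₀.
I₅ = I₄ cos²(158° − 93°) = 0.1803 I₀ · cos²(65°) = 0.0322 I₀.
Transmitted fraction = 0.0322.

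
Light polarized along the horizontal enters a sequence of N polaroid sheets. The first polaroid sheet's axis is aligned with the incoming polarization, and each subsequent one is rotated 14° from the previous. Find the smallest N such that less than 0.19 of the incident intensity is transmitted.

N = 29

First polarizer is aligned with the polarization: full transmission.
Each further stage multiplies by cos²(14°) = 0.9415.
After N polarizers: T = 0.9415^(N−1). Require T < 0.19 ⇒ N−1 > ln(0.19)/ln(0.9415) = 27.54, so N−1 ≥ 28 and N = 29.
Check: N=29 gives T = 0.1848 < 0.19; N=28 gives T = 0.1963.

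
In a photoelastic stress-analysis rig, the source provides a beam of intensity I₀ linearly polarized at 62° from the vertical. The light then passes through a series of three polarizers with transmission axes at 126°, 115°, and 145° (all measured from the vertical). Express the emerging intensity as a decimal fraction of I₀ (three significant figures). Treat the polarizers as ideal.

≈ 0.139 I₀

By Malus's law, I₁ = I₀ cos²(126° − 62°) = I₀ cos²(64°) = 0.1922 I₀.
I₂ = I₁ cos²(115° − 126°) = 0.1922 I₀ · cos²(11°) = 0.1852 I₀.
I₃ = I₂ cos²(145° − 115°) = 0.1852 I₀ · cos²(30°) = 0.1389 I₀.
Transmitted fraction = 0.1389.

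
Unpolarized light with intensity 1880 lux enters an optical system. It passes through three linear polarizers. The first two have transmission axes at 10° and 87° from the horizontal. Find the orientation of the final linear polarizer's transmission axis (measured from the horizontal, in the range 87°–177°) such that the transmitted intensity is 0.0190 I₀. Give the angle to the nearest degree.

Unpolarized light through the first polarizer → I₁ = ½ I₀, now polarized at 10°.
I₂ = I₁ cos²(87° − 10°) = 0.5 I₀ · cos²(77°) = 0.0253 I₀.
Need I₃/I₀ = 0.019, so cos²(θ − 87°) = 0.019 / 0.0253 = 0.7509.
θ − 87° = arccos(√0.7509) = 29.9°, giving θ ≈ 87 + 29.9 = 116.9°.

θ ≈ 117°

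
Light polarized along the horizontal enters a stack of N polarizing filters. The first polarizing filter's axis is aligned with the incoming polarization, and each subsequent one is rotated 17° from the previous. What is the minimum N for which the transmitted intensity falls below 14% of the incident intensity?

N = 24

First polarizer is aligned with the polarization: full transmission.
Each further stage multiplies by cos²(17°) = 0.9145.
After N polarizers: T = 0.9145^(N−1). Require T < 0.14 ⇒ N−1 > ln(0.14)/ln(0.9145) = 22.00, so N−1 ≥ 23 and N = 24.
Check: N=24 gives T = 0.1281 < 0.14; N=23 gives T = 0.14.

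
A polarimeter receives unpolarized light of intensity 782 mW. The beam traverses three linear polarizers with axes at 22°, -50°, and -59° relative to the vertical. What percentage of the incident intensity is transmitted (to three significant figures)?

≈ 4.66%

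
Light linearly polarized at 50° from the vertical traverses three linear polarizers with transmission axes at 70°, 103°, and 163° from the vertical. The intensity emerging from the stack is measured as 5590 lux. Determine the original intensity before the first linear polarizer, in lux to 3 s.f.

I₀ ≈ 3.60e4 lux

I₁ = I₀ cos²(70° − 50°) = I₀ cos²(20°) = 0.883 I₀.
I₂ = I₁ cos²(103° − 70°) = 0.883 I₀ · cos²(33°) = 0.6211 I₀.
I₃ = I₂ cos²(163° − 103°) = 0.6211 I₀ · cos²(60°) = 0.1553 I₀.
So 5590 lux = 0.1553 I₀, giving I₀ = 5590/0.1553 = 3.6e+04 lux.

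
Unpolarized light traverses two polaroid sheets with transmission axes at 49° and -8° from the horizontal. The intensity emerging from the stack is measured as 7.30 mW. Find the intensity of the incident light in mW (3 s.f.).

I₀ ≈ 49.2 mW

Unpolarized light through the first polarizer → I₁ = ½ I₀, now polarized at 49°.
I₂ = I₁ cos²(-8° − 49°) = 0.5 I₀ · cos²(57°) = 0.1483 I₀.
So 7.30 mW = 0.1483 I₀, giving I₀ = 7.30/0.1483 = 49.22 mW.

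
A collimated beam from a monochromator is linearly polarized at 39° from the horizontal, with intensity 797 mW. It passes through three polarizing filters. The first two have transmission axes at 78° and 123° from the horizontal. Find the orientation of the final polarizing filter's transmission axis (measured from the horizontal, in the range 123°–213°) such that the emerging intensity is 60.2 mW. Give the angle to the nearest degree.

θ ≈ 183°

I₁ = I₀ cos²(78° − 39°) = I₀ cos²(39°) = 0.604 I₀.
I₂ = I₁ cos²(123° − 78°) = 0.604 I₀ · cos²(45°) = 0.302 I₀.
Target fraction: 60.2 / 797 mW = 0.07553 of I₀.
Need I₃/I₀ = 0.07553, so cos²(θ − 123°) = 0.07553 / 0.302 = 0.2501.
θ − 123° = arccos(√0.2501) = 60.0°, giving θ ≈ 123 + 60.0 = 183.0°.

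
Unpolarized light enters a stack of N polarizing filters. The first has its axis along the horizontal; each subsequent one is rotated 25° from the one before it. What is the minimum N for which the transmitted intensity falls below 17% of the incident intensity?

First polarizer halves the unpolarized light: factor 1/2.
Each further stage multiplies by cos²(25°) = 0.8214.
After N polarizers: T = 0.5·0.8214^(N−1). Require T < 0.17 ⇒ N−1 > ln(0.17/0.5)/ln(0.8214) = 5.48, so N−1 ≥ 6 and N = 7.
Check: N=7 gives T = 0.1536 < 0.17; N=6 gives T = 0.187.

N = 7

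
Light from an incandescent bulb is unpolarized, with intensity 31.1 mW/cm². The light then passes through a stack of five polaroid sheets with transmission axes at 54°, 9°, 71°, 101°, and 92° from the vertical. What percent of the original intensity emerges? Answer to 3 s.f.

≈ 4.03%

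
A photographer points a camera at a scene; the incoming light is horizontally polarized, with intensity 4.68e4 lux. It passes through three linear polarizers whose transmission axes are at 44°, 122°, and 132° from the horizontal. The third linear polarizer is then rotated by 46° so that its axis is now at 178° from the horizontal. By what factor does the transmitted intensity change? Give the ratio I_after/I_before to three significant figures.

Before rotation:
By Malus's law, I₁ = I₀ cos²(44° − 0°) = I₀ cos²(44°) = 0.5174 I₀.
I₂ = I₁ cos²(122° − 44°) = 0.5174 I₀ · cos²(78°) = 0.02237 I₀.
I₃ = I₂ cos²(132° − 122°) = 0.02237 I₀ · cos²(10°) = 0.02169 I₀.
After rotation:
I₁ = I₀ cos²(44° − 0°) = I₀ cos²(44°) = 0.5174 I₀.
I₂ = I₁ cos²(122° − 44°) = 0.5174 I₀ · cos²(78°) = 0.02237 I₀.
I₃ = I₂ cos²(178° − 122°) = 0.02237 I₀ · cos²(56°) = 0.006994 I₀.
Ratio = 0.006994 / 0.02169 = 0.3224.

I_new/I_old ≈ 0.322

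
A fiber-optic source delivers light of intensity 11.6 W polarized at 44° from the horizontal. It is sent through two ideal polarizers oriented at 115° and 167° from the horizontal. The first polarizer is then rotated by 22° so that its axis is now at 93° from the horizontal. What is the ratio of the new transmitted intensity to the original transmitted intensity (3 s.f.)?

Before rotation:
I₁ = I₀ cos²(115° − 44°) = I₀ cos²(71°) = 0.106 I₀.
I₂ = I₁ cos²(167° − 115°) = 0.106 I₀ · cos²(52°) = 0.04018 I₀.
After rotation:
I₁ = I₀ cos²(93° − 44°) = I₀ cos²(49°) = 0.4304 I₀.
I₂ = I₁ cos²(167° − 93°) = 0.4304 I₀ · cos²(74°) = 0.0327 I₀.
Ratio = 0.0327 / 0.04018 = 0.8139.

I_new/I_old ≈ 0.814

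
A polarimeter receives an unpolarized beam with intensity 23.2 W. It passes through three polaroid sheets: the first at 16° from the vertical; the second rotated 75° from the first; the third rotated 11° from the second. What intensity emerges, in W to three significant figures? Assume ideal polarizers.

Unpolarized light through the first polarizer → I₁ = 23.2 W/2 = 11.6 W, polarized at 16°.
I₂ = I₁ · cos²(75°) = 11.6 · 0.06699 = 0.7771 W.
I₃ = I₂ · cos²(11°) = 0.7771 · 0.9636 = 0.7488 W.

I ≈ 0.749 W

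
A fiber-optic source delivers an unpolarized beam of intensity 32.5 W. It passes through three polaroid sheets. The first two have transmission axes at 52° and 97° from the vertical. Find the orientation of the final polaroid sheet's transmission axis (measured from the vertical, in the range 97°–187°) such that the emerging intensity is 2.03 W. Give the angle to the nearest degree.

Unpolarized light through the first polarizer → I₁ = ½ I₀, now polarized at 52°.
I₂ = I₁ cos²(97° − 52°) = 0.5 I₀ · cos²(45°) = 0.25 I₀.
Target fraction: 2.03 / 32.5 W = 0.06246 of I₀.
Need I₃/I₀ = 0.06246, so cos²(θ − 97°) = 0.06246 / 0.25 = 0.2498.
θ − 97° = arccos(√0.2498) = 60.0°, giving θ ≈ 97 + 60.0 = 157.0°.

θ ≈ 157°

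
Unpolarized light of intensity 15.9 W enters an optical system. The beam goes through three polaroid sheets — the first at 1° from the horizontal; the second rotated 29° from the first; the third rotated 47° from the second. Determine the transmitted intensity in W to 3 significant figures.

Unpolarized light through the first polarizer → I₁ = 15.9 W/2 = 7.95 W, polarized at 1°.
I₂ = I₁ · cos²(29°) = 7.95 · 0.765 = 6.081 W.
I₃ = I₂ · cos²(47°) = 6.081 · 0.4651 = 2.829 W.

I ≈ 2.83 W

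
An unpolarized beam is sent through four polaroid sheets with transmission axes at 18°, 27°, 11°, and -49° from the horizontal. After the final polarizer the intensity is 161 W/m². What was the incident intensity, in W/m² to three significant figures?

Unpolarized light through the first polarizer → I₁ = ½ I₀, now polarized at 18°.
I₂ = I₁ cos²(27° − 18°) = 0.5 I₀ · cos²(9°) = 0.4878 I₀.
I₃ = I₂ cos²(11° − 27°) = 0.4878 I₀ · cos²(16°) = 0.4507 I₀.
I₄ = I₃ cos²(-49° − 11°) = 0.4507 I₀ · cos²(60°) = 0.1127 I₀.
So 161 W/m² = 0.1127 I₀, giving I₀ = 161/0.1127 = 1429 W/m².

I₀ ≈ 1430 W/m²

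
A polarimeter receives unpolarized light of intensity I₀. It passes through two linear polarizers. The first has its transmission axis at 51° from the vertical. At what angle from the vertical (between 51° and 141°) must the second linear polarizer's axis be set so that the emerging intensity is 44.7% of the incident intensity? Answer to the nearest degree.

θ ≈ 70°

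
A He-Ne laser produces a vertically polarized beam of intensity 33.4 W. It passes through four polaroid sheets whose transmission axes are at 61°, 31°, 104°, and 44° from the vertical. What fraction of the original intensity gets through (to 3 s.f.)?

I₁ = 33.4 W · cos²(61°) = 7.85 W.
I₂ = I₁ · cos²(30°) = 7.85 · 0.75 = 5.888 W.
I₃ = I₂ · cos²(73°) = 5.888 · 0.08548 = 0.5033 W.
I₄ = I₃ · cos²(60°) = 0.5033 · 0.25 = 0.1258 W.
Transmitted fraction = 0.003767.

I/I₀ ≈ 0.00377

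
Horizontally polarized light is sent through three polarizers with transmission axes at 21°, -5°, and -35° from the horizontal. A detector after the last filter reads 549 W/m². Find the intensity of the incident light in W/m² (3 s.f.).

I₀ ≈ 1040 W/m²

I₁ = I₀ cos²(21° − 0°) = I₀ cos²(21°) = 0.8716 I₀.
I₂ = I₁ cos²(-5° − 21°) = 0.8716 I₀ · cos²(26°) = 0.7041 I₀.
I₃ = I₂ cos²(-35° + 5°) = 0.7041 I₀ · cos²(30°) = 0.5281 I₀.
So 549 W/m² = 0.5281 I₀, giving I₀ = 549/0.5281 = 1040 W/m².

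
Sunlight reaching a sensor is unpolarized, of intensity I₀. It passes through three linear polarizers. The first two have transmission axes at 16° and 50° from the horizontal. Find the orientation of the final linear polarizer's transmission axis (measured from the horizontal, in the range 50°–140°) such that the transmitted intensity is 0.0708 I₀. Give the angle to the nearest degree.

θ ≈ 113°

Unpolarized light through the first polarizer → I₁ = ½ I₀, now polarized at 16°.
I₂ = I₁ cos²(50° − 16°) = 0.5 I₀ · cos²(34°) = 0.3437 I₀.
Need I₃/I₀ = 0.0708, so cos²(θ − 50°) = 0.0708 / 0.3437 = 0.206.
θ − 50° = arccos(√0.206) = 63.0°, giving θ ≈ 50 + 63.0 = 113.0°.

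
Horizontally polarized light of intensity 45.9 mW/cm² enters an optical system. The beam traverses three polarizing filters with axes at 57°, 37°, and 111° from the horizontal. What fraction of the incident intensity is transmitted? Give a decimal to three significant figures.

I₁ = 45.9 mW/cm² · cos²(57°) = 13.62 mW/cm².
I₂ = I₁ · cos²(20°) = 13.62 · 0.883 = 12.02 mW/cm².
I₃ = I₂ · cos²(74°) = 12.02 · 0.07598 = 0.9134 mW/cm².
Transmitted fraction = 0.0199.

I/I₀ ≈ 0.0199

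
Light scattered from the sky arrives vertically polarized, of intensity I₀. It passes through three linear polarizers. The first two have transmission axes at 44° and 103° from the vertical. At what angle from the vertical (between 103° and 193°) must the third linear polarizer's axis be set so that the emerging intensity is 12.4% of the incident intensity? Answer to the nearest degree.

I₁ = I₀ cos²(44° − 0°) = I₀ cos²(44°) = 0.5174 I₀.
I₂ = I₁ cos²(103° − 44°) = 0.5174 I₀ · cos²(59°) = 0.1373 I₀.
Need I₃/I₀ = 0.124, so cos²(θ − 103°) = 0.124 / 0.1373 = 0.9034.
θ − 103° = arccos(√0.9034) = 18.1°, giving θ ≈ 103 + 18.1 = 121.1°.

θ ≈ 121°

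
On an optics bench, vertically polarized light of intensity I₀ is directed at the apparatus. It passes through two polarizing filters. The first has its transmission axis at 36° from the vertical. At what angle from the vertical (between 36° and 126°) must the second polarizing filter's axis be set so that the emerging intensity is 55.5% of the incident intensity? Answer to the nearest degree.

θ ≈ 59°

I₁ = I₀ cos²(36° − 0°) = I₀ cos²(36°) = 0.6545 I₀.
Need I₂/I₀ = 0.555, so cos²(θ − 36°) = 0.555 / 0.6545 = 0.848.
θ − 36° = arccos(√0.848) = 22.9°, giving θ ≈ 36 + 22.9 = 58.9°.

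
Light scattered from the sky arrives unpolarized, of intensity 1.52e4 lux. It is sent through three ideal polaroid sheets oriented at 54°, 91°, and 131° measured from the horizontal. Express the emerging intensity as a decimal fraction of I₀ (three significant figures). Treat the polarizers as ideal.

Unpolarized light through the first polarizer → I₁ = 1.52e4 lux/2 = 7600 lux, polarized at 54°.
I₂ = I₁ · cos²(37°) = 7600 · 0.6378 = 4847 lux.
I₃ = I₂ · cos²(40°) = 4847 · 0.5868 = 2845 lux.
Transmitted fraction = 0.1871.

I/I₀ ≈ 0.187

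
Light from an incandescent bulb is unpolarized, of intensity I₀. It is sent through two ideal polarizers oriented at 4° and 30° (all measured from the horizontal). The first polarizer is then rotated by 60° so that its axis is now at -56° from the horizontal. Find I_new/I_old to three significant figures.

I_new/I_old ≈ 0.00602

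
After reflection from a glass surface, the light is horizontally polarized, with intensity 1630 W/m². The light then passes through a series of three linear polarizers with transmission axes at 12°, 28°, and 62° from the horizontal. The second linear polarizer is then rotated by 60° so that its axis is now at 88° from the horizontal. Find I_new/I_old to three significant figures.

Before rotation:
I₁ = I₀ cos²(12° − 0°) = I₀ cos²(12°) = 0.9568 I₀.
I₂ = I₁ cos²(28° − 12°) = 0.9568 I₀ · cos²(16°) = 0.8841 I₀.
I₃ = I₂ cos²(62° − 28°) = 0.8841 I₀ · cos²(34°) = 0.6076 I₀.
After rotation:
I₁ = I₀ cos²(12° − 0°) = I₀ cos²(12°) = 0.9568 I₀.
I₂ = I₁ cos²(88° − 12°) = 0.9568 I₀ · cos²(76°) = 0.056 I₀.
I₃ = I₂ cos²(62° − 88°) = 0.056 I₀ · cos²(26°) = 0.04524 I₀.
Ratio = 0.04524 / 0.6076 = 0.07445.

I_new/I_old ≈ 0.0744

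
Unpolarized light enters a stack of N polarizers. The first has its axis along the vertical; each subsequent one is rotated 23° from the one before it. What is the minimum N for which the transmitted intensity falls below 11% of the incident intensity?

N = 11

First polarizer halves the unpolarized light: factor 1/2.
Each further stage multiplies by cos²(23°) = 0.8473.
After N polarizers: T = 0.5·0.8473^(N−1). Require T < 0.11 ⇒ N−1 > ln(0.11/0.5)/ln(0.8473) = 9.14, so N−1 ≥ 10 and N = 11.
Check: N=11 gives T = 0.09539 < 0.11; N=10 gives T = 0.1126.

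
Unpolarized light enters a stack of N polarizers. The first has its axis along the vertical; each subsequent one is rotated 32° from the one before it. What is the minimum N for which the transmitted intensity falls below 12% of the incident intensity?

First polarizer halves the unpolarized light: factor 1/2.
Each further stage multiplies by cos²(32°) = 0.7192.
After N polarizers: T = 0.5·0.7192^(N−1). Require T < 0.12 ⇒ N−1 > ln(0.12/0.5)/ln(0.7192) = 4.33, so N−1 ≥ 5 and N = 6.
Check: N=6 gives T = 0.0962 < 0.12; N=5 gives T = 0.1338.

N = 6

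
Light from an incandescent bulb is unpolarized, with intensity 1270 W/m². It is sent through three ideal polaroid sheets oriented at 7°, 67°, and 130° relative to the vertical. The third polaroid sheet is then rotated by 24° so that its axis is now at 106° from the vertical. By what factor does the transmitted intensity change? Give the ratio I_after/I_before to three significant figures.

Before rotation:
Unpolarized light through the first polarizer → I₁ = ½ I₀, now polarized at 7°.
I₂ = I₁ cos²(67° − 7°) = 0.5 I₀ · cos²(60°) = 0.125 I₀.
I₃ = I₂ cos²(130° − 67°) = 0.125 I₀ · cos²(63°) = 0.02576 I₀.
After rotation:
Unpolarized light through the first polarizer → I₁ = ½ I₀, now polarized at 7°.
I₂ = I₁ cos²(67° − 7°) = 0.5 I₀ · cos²(60°) = 0.125 I₀.
I₃ = I₂ cos²(106° − 67°) = 0.125 I₀ · cos²(39°) = 0.07549 I₀.
Ratio = 0.07549 / 0.02576 = 2.93.

I_new/I_old ≈ 2.93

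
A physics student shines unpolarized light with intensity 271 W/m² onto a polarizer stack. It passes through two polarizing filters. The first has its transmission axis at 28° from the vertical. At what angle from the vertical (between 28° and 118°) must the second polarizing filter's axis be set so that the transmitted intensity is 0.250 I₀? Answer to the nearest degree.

θ ≈ 73°

Unpolarized light through the first polarizer → I₁ = ½ I₀, now polarized at 28°.
Need I₂/I₀ = 0.25, so cos²(θ − 28°) = 0.25 / 0.5 = 0.5.
θ − 28° = arccos(√0.5) = 45.0°, giving θ ≈ 28 + 45.0 = 73.0°.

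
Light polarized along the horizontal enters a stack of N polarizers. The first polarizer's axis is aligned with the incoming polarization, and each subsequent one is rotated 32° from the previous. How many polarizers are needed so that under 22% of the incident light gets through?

N = 6

First polarizer is aligned with the polarization: full transmission.
Each further stage multiplies by cos²(32°) = 0.7192.
After N polarizers: T = 0.7192^(N−1). Require T < 0.22 ⇒ N−1 > ln(0.22)/ln(0.7192) = 4.59, so N−1 ≥ 5 and N = 6.
Check: N=6 gives T = 0.1924 < 0.22; N=5 gives T = 0.2675.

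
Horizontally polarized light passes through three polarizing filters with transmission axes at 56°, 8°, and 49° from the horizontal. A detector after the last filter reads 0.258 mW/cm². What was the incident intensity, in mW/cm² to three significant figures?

I₀ ≈ 3.24 mW/cm²

I₁ = I₀ cos²(56° − 0°) = I₀ cos²(56°) = 0.3127 I₀.
I₂ = I₁ cos²(8° − 56°) = 0.3127 I₀ · cos²(48°) = 0.14 I₀.
I₃ = I₂ cos²(49° − 8°) = 0.14 I₀ · cos²(41°) = 0.07975 I₀.
So 0.258 mW/cm² = 0.07975 I₀, giving I₀ = 0.258/0.07975 = 3.235 mW/cm².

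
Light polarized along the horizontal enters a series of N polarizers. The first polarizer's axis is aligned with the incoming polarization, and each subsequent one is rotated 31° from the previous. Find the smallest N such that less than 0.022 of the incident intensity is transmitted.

N = 14

First polarizer is aligned with the polarization: full transmission.
Each further stage multiplies by cos²(31°) = 0.7347.
After N polarizers: T = 0.7347^(N−1). Require T < 0.022 ⇒ N−1 > ln(0.022)/ln(0.7347) = 12.38, so N−1 ≥ 13 and N = 14.
Check: N=14 gives T = 0.01818 < 0.022; N=13 gives T = 0.02475.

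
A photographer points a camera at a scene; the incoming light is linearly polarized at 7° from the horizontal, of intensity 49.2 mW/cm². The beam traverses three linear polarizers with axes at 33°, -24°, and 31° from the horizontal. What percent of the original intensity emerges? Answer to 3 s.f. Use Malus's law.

By Malus's law, I₁ = 49.2 mW/cm² · cos²(26°) = 39.75 mW/cm².
I₂ = I₁ · cos²(57°) = 39.75 · 0.2966 = 11.79 mW/cm².
I₃ = I₂ · cos²(55°) = 11.79 · 0.329 = 3.879 mW/cm².
That is 7.884% of the incident intensity.

≈ 7.88%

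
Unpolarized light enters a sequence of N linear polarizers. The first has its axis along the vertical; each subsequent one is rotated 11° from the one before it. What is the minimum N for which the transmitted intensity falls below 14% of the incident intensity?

First polarizer halves the unpolarized light: factor 1/2.
Each further stage multiplies by cos²(11°) = 0.9636.
After N polarizers: T = 0.5·0.9636^(N−1). Require T < 0.14 ⇒ N−1 > ln(0.14/0.5)/ln(0.9636) = 34.32, so N−1 ≥ 35 and N = 36.
Check: N=36 gives T = 0.1365 < 0.14; N=35 gives T = 0.1417.

N = 36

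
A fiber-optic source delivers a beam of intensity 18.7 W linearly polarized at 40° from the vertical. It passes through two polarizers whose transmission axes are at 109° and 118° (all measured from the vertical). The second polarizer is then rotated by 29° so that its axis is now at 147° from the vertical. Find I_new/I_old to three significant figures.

Before rotation:
I₁ = I₀ cos²(109° − 40°) = I₀ cos²(69°) = 0.1284 I₀.
I₂ = I₁ cos²(118° − 109°) = 0.1284 I₀ · cos²(9°) = 0.1253 I₀.
After rotation:
I₁ = I₀ cos²(109° − 40°) = I₀ cos²(69°) = 0.1284 I₀.
I₂ = I₁ cos²(147° − 109°) = 0.1284 I₀ · cos²(38°) = 0.07975 I₀.
Ratio = 0.07975 / 0.1253 = 0.6365.

I_new/I_old ≈ 0.637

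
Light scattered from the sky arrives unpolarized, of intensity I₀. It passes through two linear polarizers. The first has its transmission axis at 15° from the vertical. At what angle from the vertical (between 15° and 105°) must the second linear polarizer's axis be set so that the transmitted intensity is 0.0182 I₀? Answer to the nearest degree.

θ ≈ 94°

Unpolarized light through the first polarizer → I₁ = ½ I₀, now polarized at 15°.
Need I₂/I₀ = 0.0182, so cos²(θ − 15°) = 0.0182 / 0.5 = 0.0364.
θ − 15° = arccos(√0.0364) = 79.0°, giving θ ≈ 15 + 79.0 = 94.0°.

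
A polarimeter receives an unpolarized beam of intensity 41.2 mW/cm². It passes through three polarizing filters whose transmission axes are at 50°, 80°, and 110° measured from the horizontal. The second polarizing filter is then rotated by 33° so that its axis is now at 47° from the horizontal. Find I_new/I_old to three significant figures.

Before rotation:
Unpolarized light through the first polarizer → I₁ = ½ I₀, now polarized at 50°.
I₂ = I₁ cos²(80° − 50°) = 0.5 I₀ · cos²(30°) = 0.375 I₀.
I₃ = I₂ cos²(110° − 80°) = 0.375 I₀ · cos²(30°) = 0.2813 I₀.
After rotation:
Unpolarized light through the first polarizer → I₁ = ½ I₀, now polarized at 50°.
I₂ = I₁ cos²(47° − 50°) = 0.5 I₀ · cos²(3°) = 0.4986 I₀.
I₃ = I₂ cos²(110° − 47°) = 0.4986 I₀ · cos²(63°) = 0.1028 I₀.
Ratio = 0.1028 / 0.2813 = 0.3654.

I_new/I_old ≈ 0.365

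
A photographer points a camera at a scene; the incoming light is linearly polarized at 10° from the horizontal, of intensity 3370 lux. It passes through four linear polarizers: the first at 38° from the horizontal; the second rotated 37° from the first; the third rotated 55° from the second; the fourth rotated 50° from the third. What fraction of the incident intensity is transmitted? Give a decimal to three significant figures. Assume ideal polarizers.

I/I₀ ≈ 0.0676

I₁ = 3370 lux · cos²(28°) = 2627 lux.
I₂ = I₁ · cos²(37°) = 2627 · 0.6378 = 1676 lux.
I₃ = I₂ · cos²(55°) = 1676 · 0.329 = 551.3 lux.
I₄ = I₃ · cos²(50°) = 551.3 · 0.4132 = 227.8 lux.
Transmitted fraction = 0.06759.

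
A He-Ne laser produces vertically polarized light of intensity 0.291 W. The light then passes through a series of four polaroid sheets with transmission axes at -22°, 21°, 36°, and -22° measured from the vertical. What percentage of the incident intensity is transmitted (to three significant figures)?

≈ 12.0%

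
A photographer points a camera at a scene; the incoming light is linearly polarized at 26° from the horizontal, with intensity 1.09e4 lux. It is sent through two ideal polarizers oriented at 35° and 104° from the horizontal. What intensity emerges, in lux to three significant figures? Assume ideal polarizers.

I ≈ 1370 lux

I₁ = 1.09e4 lux · cos²(9°) = 1.063e+04 lux.
I₂ = I₁ · cos²(69°) = 1.063e+04 · 0.1284 = 1366 lux.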